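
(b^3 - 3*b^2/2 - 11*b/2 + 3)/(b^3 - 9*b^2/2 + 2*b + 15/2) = (2*b^2 + 3*b - 2)/(2*b^2 - 3*b - 5)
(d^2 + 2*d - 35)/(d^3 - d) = (d^2 + 2*d - 35)/(d^3 - d)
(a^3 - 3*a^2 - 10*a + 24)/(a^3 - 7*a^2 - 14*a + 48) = (a - 4)/(a - 8)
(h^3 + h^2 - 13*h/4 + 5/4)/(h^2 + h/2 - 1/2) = (2*h^2 + 3*h - 5)/(2*(h + 1))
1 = 1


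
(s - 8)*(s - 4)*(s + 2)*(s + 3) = s^4 - 7*s^3 - 22*s^2 + 88*s + 192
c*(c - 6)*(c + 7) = c^3 + c^2 - 42*c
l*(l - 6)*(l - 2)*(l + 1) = l^4 - 7*l^3 + 4*l^2 + 12*l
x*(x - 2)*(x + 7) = x^3 + 5*x^2 - 14*x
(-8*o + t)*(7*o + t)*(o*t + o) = -56*o^3*t - 56*o^3 - o^2*t^2 - o^2*t + o*t^3 + o*t^2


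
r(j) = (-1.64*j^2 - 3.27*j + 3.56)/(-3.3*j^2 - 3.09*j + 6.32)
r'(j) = (-3.28*j - 3.27)/(-3.3*j^2 - 3.09*j + 6.32) + (6.6*j + 3.09)*(-1.64*j^2 - 3.27*j + 3.56)/(-3.3*j^2 - 3.09*j + 6.32)^2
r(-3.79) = 0.26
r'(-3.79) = -0.12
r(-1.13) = 0.92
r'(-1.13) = -0.64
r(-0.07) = 0.58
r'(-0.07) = -0.23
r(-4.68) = 0.33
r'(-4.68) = -0.06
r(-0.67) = 0.73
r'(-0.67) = -0.30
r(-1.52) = 1.40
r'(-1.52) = -2.35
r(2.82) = 0.65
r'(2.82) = -0.06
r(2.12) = 0.71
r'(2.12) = -0.13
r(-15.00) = 0.46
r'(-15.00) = -0.00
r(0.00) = 0.56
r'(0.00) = -0.24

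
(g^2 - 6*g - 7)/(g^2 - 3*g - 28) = (g + 1)/(g + 4)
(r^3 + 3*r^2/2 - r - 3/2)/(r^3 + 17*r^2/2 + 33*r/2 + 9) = (r - 1)/(r + 6)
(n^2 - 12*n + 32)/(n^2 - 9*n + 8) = (n - 4)/(n - 1)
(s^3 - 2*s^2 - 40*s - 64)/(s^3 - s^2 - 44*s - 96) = (s + 2)/(s + 3)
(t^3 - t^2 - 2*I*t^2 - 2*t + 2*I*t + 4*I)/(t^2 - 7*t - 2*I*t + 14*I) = (t^2 - t - 2)/(t - 7)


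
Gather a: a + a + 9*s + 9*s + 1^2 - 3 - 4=2*a + 18*s - 6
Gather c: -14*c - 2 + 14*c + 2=0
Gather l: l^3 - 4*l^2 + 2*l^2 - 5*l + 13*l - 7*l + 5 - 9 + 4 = l^3 - 2*l^2 + l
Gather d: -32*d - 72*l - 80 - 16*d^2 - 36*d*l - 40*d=-16*d^2 + d*(-36*l - 72) - 72*l - 80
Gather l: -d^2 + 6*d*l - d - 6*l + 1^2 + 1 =-d^2 - d + l*(6*d - 6) + 2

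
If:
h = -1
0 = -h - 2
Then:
No Solution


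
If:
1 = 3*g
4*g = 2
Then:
No Solution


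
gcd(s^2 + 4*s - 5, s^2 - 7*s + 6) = s - 1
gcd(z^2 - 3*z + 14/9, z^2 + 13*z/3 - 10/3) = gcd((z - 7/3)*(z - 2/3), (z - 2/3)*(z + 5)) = z - 2/3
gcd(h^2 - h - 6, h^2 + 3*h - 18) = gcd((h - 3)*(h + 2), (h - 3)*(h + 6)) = h - 3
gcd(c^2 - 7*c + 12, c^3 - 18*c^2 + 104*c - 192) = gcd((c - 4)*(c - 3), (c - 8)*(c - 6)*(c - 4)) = c - 4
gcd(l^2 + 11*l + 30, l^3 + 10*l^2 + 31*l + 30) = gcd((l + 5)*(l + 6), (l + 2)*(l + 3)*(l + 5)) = l + 5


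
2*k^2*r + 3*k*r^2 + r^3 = r*(k + r)*(2*k + r)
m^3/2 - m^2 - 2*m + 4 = (m/2 + 1)*(m - 2)^2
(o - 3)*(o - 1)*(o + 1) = o^3 - 3*o^2 - o + 3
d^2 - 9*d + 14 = (d - 7)*(d - 2)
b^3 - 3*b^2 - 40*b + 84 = (b - 7)*(b - 2)*(b + 6)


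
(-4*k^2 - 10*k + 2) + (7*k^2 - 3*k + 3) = 3*k^2 - 13*k + 5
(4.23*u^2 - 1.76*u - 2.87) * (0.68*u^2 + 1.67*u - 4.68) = 2.8764*u^4 + 5.8673*u^3 - 24.6872*u^2 + 3.4439*u + 13.4316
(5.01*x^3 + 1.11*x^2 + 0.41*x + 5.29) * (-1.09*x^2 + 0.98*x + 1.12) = -5.4609*x^5 + 3.6999*x^4 + 6.2521*x^3 - 4.1211*x^2 + 5.6434*x + 5.9248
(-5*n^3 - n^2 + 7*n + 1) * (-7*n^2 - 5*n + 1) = 35*n^5 + 32*n^4 - 49*n^3 - 43*n^2 + 2*n + 1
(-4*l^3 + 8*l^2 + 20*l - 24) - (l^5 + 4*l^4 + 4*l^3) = -l^5 - 4*l^4 - 8*l^3 + 8*l^2 + 20*l - 24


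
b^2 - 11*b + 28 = (b - 7)*(b - 4)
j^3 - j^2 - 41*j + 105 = (j - 5)*(j - 3)*(j + 7)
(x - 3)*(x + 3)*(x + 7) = x^3 + 7*x^2 - 9*x - 63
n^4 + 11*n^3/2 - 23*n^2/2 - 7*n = n*(n - 2)*(n + 1/2)*(n + 7)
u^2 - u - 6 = (u - 3)*(u + 2)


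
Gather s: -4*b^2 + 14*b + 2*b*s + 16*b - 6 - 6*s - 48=-4*b^2 + 30*b + s*(2*b - 6) - 54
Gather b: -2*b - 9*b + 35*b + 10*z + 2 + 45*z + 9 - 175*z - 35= 24*b - 120*z - 24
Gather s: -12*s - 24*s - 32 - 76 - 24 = -36*s - 132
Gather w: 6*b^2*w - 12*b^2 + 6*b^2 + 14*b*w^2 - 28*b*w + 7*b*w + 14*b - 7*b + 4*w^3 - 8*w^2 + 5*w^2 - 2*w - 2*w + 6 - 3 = -6*b^2 + 7*b + 4*w^3 + w^2*(14*b - 3) + w*(6*b^2 - 21*b - 4) + 3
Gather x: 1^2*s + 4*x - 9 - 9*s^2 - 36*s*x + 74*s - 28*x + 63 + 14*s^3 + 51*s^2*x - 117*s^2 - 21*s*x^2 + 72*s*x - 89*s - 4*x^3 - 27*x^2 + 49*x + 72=14*s^3 - 126*s^2 - 14*s - 4*x^3 + x^2*(-21*s - 27) + x*(51*s^2 + 36*s + 25) + 126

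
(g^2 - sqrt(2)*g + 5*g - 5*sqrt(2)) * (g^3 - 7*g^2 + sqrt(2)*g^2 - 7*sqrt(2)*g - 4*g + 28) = g^5 - 2*g^4 - 41*g^3 + 4*sqrt(2)*g^2 + 12*g^2 - 8*sqrt(2)*g + 210*g - 140*sqrt(2)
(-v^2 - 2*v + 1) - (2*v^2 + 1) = -3*v^2 - 2*v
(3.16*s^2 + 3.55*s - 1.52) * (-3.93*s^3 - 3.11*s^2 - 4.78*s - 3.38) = -12.4188*s^5 - 23.7791*s^4 - 20.1717*s^3 - 22.9226*s^2 - 4.7334*s + 5.1376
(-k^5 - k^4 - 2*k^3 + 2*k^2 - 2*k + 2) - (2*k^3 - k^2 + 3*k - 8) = -k^5 - k^4 - 4*k^3 + 3*k^2 - 5*k + 10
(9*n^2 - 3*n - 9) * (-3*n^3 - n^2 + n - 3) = -27*n^5 + 39*n^3 - 21*n^2 + 27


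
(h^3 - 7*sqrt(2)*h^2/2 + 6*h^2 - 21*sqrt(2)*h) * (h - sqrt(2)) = h^4 - 9*sqrt(2)*h^3/2 + 6*h^3 - 27*sqrt(2)*h^2 + 7*h^2 + 42*h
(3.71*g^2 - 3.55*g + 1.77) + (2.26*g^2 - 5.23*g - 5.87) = 5.97*g^2 - 8.78*g - 4.1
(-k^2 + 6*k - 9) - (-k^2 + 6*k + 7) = -16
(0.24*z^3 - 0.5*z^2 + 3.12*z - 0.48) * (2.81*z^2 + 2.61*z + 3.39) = 0.6744*z^5 - 0.7786*z^4 + 8.2758*z^3 + 5.0994*z^2 + 9.324*z - 1.6272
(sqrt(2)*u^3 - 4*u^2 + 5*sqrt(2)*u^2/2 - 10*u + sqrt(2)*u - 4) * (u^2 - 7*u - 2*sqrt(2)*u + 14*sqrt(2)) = sqrt(2)*u^5 - 8*u^4 - 9*sqrt(2)*u^4/2 - 17*sqrt(2)*u^3/2 + 36*u^3 - 43*sqrt(2)*u^2 + 132*u^2 - 132*sqrt(2)*u + 56*u - 56*sqrt(2)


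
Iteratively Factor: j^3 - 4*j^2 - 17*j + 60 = (j + 4)*(j^2 - 8*j + 15) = (j - 5)*(j + 4)*(j - 3)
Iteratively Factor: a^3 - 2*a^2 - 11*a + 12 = (a - 1)*(a^2 - a - 12) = (a - 4)*(a - 1)*(a + 3)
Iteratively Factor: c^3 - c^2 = (c - 1)*(c^2) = c*(c - 1)*(c)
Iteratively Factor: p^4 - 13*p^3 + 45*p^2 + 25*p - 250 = (p - 5)*(p^3 - 8*p^2 + 5*p + 50) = (p - 5)^2*(p^2 - 3*p - 10) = (p - 5)^3*(p + 2)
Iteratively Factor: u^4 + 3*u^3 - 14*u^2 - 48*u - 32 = (u + 2)*(u^3 + u^2 - 16*u - 16) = (u + 2)*(u + 4)*(u^2 - 3*u - 4) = (u - 4)*(u + 2)*(u + 4)*(u + 1)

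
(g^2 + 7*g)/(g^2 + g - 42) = g/(g - 6)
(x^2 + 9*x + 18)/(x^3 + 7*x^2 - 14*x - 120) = (x + 3)/(x^2 + x - 20)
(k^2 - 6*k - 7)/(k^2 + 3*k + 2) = (k - 7)/(k + 2)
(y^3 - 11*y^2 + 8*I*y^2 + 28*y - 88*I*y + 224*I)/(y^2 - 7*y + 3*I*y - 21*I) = (y^2 + y*(-4 + 8*I) - 32*I)/(y + 3*I)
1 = 1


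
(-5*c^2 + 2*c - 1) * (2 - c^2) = 5*c^4 - 2*c^3 - 9*c^2 + 4*c - 2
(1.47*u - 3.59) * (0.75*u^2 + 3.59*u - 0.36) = 1.1025*u^3 + 2.5848*u^2 - 13.4173*u + 1.2924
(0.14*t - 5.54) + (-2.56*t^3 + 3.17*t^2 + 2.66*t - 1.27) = -2.56*t^3 + 3.17*t^2 + 2.8*t - 6.81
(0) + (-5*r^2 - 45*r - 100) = -5*r^2 - 45*r - 100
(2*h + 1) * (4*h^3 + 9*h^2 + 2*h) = 8*h^4 + 22*h^3 + 13*h^2 + 2*h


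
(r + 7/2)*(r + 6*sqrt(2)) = r^2 + 7*r/2 + 6*sqrt(2)*r + 21*sqrt(2)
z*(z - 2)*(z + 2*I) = z^3 - 2*z^2 + 2*I*z^2 - 4*I*z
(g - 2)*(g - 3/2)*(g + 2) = g^3 - 3*g^2/2 - 4*g + 6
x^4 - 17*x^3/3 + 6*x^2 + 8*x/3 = x*(x - 4)*(x - 2)*(x + 1/3)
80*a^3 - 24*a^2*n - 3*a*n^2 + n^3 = (-4*a + n)^2*(5*a + n)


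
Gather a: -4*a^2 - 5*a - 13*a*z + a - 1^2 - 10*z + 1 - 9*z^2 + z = -4*a^2 + a*(-13*z - 4) - 9*z^2 - 9*z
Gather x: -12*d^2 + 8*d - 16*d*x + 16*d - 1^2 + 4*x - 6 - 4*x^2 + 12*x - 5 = -12*d^2 + 24*d - 4*x^2 + x*(16 - 16*d) - 12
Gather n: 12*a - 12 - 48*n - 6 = 12*a - 48*n - 18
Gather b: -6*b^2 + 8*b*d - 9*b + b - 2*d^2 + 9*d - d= -6*b^2 + b*(8*d - 8) - 2*d^2 + 8*d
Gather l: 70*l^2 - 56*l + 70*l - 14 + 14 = 70*l^2 + 14*l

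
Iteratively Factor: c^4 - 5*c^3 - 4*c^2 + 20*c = (c)*(c^3 - 5*c^2 - 4*c + 20) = c*(c + 2)*(c^2 - 7*c + 10) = c*(c - 2)*(c + 2)*(c - 5)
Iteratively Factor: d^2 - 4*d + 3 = (d - 1)*(d - 3)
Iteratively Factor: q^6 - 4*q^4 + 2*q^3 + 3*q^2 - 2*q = (q - 1)*(q^5 + q^4 - 3*q^3 - q^2 + 2*q) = q*(q - 1)*(q^4 + q^3 - 3*q^2 - q + 2) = q*(q - 1)^2*(q^3 + 2*q^2 - q - 2) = q*(q - 1)^2*(q + 1)*(q^2 + q - 2) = q*(q - 1)^3*(q + 1)*(q + 2)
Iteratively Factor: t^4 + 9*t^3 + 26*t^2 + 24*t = (t + 4)*(t^3 + 5*t^2 + 6*t) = (t + 3)*(t + 4)*(t^2 + 2*t) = t*(t + 3)*(t + 4)*(t + 2)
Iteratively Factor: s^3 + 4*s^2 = (s)*(s^2 + 4*s) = s^2*(s + 4)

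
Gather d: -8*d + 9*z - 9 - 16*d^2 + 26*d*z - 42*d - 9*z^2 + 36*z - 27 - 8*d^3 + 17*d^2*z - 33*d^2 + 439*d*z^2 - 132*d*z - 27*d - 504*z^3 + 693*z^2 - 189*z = -8*d^3 + d^2*(17*z - 49) + d*(439*z^2 - 106*z - 77) - 504*z^3 + 684*z^2 - 144*z - 36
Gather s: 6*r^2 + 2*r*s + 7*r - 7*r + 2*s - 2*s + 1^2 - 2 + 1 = 6*r^2 + 2*r*s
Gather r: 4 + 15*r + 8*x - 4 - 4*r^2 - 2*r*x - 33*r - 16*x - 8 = -4*r^2 + r*(-2*x - 18) - 8*x - 8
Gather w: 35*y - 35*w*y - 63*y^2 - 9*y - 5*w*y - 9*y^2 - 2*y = -40*w*y - 72*y^2 + 24*y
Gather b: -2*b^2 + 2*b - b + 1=-2*b^2 + b + 1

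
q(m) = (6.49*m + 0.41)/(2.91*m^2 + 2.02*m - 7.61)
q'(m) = (-5.82*m - 2.02)*(6.49*m + 0.41)/(2.91*m^2 + 2.02*m - 7.61)^2 + 6.49/(2.91*m^2 + 2.02*m - 7.61) = (18.8859*m^2 + 13.1098*m - (5.82*m + 2.02)*(6.49*m + 0.41) - 49.3889)/(2.91*m^2 + 2.02*m - 7.61)^2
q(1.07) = -3.47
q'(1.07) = -16.60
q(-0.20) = 0.11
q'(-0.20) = -0.81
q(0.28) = -0.33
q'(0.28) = -1.13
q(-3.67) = -0.97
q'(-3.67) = -0.51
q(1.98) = 1.70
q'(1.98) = -2.12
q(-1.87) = 9.68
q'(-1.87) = -76.18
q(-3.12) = -1.38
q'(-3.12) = -1.09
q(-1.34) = 1.63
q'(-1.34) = -3.12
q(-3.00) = -1.52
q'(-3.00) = -1.36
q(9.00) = 0.24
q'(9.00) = -0.03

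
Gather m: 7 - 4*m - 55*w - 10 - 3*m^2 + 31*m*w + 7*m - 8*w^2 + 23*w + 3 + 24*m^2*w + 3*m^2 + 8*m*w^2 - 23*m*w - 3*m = 24*m^2*w + m*(8*w^2 + 8*w) - 8*w^2 - 32*w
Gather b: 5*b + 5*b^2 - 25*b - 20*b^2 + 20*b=-15*b^2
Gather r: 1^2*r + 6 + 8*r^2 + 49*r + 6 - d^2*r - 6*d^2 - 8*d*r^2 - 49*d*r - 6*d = -6*d^2 - 6*d + r^2*(8 - 8*d) + r*(-d^2 - 49*d + 50) + 12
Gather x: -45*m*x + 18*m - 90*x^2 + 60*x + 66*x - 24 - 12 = 18*m - 90*x^2 + x*(126 - 45*m) - 36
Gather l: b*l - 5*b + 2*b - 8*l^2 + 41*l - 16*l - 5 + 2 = -3*b - 8*l^2 + l*(b + 25) - 3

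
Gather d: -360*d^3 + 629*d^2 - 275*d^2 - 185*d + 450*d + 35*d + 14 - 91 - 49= -360*d^3 + 354*d^2 + 300*d - 126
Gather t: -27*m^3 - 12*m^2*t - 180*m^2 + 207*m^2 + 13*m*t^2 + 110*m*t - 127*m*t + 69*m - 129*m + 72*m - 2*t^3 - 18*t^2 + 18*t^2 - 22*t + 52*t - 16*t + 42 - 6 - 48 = -27*m^3 + 27*m^2 + 13*m*t^2 + 12*m - 2*t^3 + t*(-12*m^2 - 17*m + 14) - 12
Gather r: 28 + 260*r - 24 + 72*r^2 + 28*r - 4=72*r^2 + 288*r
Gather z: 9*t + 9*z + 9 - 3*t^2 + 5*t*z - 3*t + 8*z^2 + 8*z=-3*t^2 + 6*t + 8*z^2 + z*(5*t + 17) + 9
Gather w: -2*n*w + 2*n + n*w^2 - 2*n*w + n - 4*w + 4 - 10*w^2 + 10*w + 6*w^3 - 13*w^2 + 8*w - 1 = 3*n + 6*w^3 + w^2*(n - 23) + w*(14 - 4*n) + 3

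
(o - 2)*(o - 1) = o^2 - 3*o + 2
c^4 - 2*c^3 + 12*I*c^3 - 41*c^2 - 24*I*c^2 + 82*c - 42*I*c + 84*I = (c - 2)*(c + 2*I)*(c + 3*I)*(c + 7*I)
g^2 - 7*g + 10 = (g - 5)*(g - 2)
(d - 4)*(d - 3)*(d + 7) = d^3 - 37*d + 84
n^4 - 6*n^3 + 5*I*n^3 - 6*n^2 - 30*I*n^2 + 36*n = n*(n - 6)*(n + 2*I)*(n + 3*I)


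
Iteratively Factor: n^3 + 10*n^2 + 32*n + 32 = (n + 4)*(n^2 + 6*n + 8) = (n + 4)^2*(n + 2)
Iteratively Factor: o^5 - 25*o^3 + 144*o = (o)*(o^4 - 25*o^2 + 144) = o*(o - 4)*(o^3 + 4*o^2 - 9*o - 36) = o*(o - 4)*(o + 3)*(o^2 + o - 12) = o*(o - 4)*(o + 3)*(o + 4)*(o - 3)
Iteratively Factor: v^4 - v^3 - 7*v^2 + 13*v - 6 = (v - 2)*(v^3 + v^2 - 5*v + 3) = (v - 2)*(v - 1)*(v^2 + 2*v - 3) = (v - 2)*(v - 1)*(v + 3)*(v - 1)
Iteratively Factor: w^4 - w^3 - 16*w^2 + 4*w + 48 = (w + 2)*(w^3 - 3*w^2 - 10*w + 24) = (w - 4)*(w + 2)*(w^2 + w - 6) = (w - 4)*(w + 2)*(w + 3)*(w - 2)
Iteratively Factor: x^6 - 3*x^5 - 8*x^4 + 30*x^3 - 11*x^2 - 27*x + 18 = (x + 1)*(x^5 - 4*x^4 - 4*x^3 + 34*x^2 - 45*x + 18) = (x - 2)*(x + 1)*(x^4 - 2*x^3 - 8*x^2 + 18*x - 9) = (x - 2)*(x - 1)*(x + 1)*(x^3 - x^2 - 9*x + 9) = (x - 2)*(x - 1)^2*(x + 1)*(x^2 - 9) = (x - 2)*(x - 1)^2*(x + 1)*(x + 3)*(x - 3)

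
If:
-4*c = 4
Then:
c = -1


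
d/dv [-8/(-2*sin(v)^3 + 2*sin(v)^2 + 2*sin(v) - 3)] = 64*(-3*sin(v)^2 + 2*sin(v) + 1)*cos(v)/(4*sin(v)^2 + sin(v) + sin(3*v) - 6)^2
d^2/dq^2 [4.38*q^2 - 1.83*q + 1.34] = 8.76000000000000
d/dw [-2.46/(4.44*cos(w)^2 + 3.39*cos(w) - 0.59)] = -(21.8448*cos(w) + 8.3394)*sin(w)/(4.44*cos(w)^2 + 3.39*cos(w) - 0.59)^2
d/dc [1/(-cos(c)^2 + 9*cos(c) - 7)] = (9 - 2*cos(c))*sin(c)/(cos(c)^2 - 9*cos(c) + 7)^2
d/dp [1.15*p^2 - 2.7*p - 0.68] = 2.3*p - 2.7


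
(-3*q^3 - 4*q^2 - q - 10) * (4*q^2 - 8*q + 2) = -12*q^5 + 8*q^4 + 22*q^3 - 40*q^2 + 78*q - 20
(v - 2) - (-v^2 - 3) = v^2 + v + 1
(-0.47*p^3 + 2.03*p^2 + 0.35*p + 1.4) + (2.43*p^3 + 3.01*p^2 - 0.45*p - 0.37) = 1.96*p^3 + 5.04*p^2 - 0.1*p + 1.03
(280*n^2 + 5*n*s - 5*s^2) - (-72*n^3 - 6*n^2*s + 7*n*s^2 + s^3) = 72*n^3 + 6*n^2*s + 280*n^2 - 7*n*s^2 + 5*n*s - s^3 - 5*s^2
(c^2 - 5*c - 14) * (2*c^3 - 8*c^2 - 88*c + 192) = 2*c^5 - 18*c^4 - 76*c^3 + 744*c^2 + 272*c - 2688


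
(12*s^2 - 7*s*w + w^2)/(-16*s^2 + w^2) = (-3*s + w)/(4*s + w)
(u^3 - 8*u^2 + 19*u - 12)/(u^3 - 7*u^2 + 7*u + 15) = (u^2 - 5*u + 4)/(u^2 - 4*u - 5)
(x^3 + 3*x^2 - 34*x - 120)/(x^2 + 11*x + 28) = (x^2 - x - 30)/(x + 7)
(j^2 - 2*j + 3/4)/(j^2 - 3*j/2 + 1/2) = (j - 3/2)/(j - 1)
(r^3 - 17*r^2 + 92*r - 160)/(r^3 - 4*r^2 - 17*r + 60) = (r^2 - 12*r + 32)/(r^2 + r - 12)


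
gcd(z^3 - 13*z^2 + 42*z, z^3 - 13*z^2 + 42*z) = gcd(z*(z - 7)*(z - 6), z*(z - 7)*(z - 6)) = z^3 - 13*z^2 + 42*z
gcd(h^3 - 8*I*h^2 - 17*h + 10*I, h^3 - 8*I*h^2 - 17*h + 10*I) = h^3 - 8*I*h^2 - 17*h + 10*I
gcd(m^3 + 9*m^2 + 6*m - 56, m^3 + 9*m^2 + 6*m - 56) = m^3 + 9*m^2 + 6*m - 56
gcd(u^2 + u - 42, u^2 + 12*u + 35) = u + 7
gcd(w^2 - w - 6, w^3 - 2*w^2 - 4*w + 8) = w + 2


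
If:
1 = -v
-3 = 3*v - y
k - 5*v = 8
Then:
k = 3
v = -1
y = 0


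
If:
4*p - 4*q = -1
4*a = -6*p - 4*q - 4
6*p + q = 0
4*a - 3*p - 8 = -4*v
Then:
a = -65/56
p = -1/28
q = 3/14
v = 351/112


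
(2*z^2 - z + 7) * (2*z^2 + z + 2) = 4*z^4 + 17*z^2 + 5*z + 14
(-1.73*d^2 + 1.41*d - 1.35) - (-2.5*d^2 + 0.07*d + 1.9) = 0.77*d^2 + 1.34*d - 3.25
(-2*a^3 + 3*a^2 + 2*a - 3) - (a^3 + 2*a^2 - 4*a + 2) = -3*a^3 + a^2 + 6*a - 5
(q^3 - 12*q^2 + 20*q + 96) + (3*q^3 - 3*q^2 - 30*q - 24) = 4*q^3 - 15*q^2 - 10*q + 72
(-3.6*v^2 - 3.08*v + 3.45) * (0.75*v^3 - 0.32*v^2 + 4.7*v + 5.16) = -2.7*v^5 - 1.158*v^4 - 13.3469*v^3 - 34.156*v^2 + 0.322199999999999*v + 17.802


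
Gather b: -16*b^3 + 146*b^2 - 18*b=-16*b^3 + 146*b^2 - 18*b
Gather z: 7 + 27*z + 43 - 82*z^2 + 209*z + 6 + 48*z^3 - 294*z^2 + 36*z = 48*z^3 - 376*z^2 + 272*z + 56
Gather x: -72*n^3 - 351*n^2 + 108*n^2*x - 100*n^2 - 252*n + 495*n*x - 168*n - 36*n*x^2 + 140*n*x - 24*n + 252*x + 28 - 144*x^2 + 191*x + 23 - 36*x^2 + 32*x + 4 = -72*n^3 - 451*n^2 - 444*n + x^2*(-36*n - 180) + x*(108*n^2 + 635*n + 475) + 55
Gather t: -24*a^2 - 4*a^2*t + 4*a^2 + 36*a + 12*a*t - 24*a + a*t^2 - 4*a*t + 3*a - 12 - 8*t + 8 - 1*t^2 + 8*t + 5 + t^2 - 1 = -20*a^2 + a*t^2 + 15*a + t*(-4*a^2 + 8*a)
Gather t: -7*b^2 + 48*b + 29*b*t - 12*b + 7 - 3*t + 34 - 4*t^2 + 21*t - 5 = -7*b^2 + 36*b - 4*t^2 + t*(29*b + 18) + 36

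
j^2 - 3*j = j*(j - 3)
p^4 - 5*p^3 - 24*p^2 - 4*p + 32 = (p - 8)*(p - 1)*(p + 2)^2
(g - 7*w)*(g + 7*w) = g^2 - 49*w^2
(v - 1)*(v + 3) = v^2 + 2*v - 3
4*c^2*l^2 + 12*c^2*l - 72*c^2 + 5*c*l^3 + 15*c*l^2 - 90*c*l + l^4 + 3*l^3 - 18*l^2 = (c + l)*(4*c + l)*(l - 3)*(l + 6)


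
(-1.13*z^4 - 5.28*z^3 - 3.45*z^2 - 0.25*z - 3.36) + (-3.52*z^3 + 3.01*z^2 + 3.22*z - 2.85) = -1.13*z^4 - 8.8*z^3 - 0.44*z^2 + 2.97*z - 6.21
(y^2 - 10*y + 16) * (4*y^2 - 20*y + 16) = 4*y^4 - 60*y^3 + 280*y^2 - 480*y + 256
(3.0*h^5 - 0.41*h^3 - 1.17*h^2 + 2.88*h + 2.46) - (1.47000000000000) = 3.0*h^5 - 0.41*h^3 - 1.17*h^2 + 2.88*h + 0.99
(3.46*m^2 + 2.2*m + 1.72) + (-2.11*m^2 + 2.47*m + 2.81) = 1.35*m^2 + 4.67*m + 4.53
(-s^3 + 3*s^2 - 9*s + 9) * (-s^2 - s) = s^5 - 2*s^4 + 6*s^3 - 9*s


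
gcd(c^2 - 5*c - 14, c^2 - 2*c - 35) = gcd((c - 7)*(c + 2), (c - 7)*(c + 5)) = c - 7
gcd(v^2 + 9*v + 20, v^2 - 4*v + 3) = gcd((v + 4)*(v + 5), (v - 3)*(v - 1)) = 1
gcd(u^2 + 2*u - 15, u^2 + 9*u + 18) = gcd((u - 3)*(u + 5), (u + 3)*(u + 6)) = 1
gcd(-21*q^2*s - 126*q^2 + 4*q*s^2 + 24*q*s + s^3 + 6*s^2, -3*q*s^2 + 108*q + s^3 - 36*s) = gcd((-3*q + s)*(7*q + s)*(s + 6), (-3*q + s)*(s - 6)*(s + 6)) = 3*q*s + 18*q - s^2 - 6*s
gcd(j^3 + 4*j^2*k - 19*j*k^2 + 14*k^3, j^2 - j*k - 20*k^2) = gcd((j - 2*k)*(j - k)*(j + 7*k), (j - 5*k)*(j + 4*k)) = 1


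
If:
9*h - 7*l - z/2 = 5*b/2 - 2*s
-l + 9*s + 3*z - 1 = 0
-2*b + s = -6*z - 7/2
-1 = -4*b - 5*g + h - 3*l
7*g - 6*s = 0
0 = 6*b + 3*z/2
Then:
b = 11214/77425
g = 17637/77425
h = -9919/30970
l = -53609/154850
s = 41153/154850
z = -44856/77425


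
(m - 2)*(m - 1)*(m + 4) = m^3 + m^2 - 10*m + 8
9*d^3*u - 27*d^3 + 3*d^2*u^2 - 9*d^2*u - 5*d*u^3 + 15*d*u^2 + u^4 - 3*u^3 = (-3*d + u)^2*(d + u)*(u - 3)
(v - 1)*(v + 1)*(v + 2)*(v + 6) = v^4 + 8*v^3 + 11*v^2 - 8*v - 12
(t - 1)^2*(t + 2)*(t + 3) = t^4 + 3*t^3 - 3*t^2 - 7*t + 6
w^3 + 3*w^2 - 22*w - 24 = (w - 4)*(w + 1)*(w + 6)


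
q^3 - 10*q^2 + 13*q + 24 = (q - 8)*(q - 3)*(q + 1)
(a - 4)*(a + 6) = a^2 + 2*a - 24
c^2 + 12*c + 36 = (c + 6)^2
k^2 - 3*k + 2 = (k - 2)*(k - 1)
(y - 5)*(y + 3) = y^2 - 2*y - 15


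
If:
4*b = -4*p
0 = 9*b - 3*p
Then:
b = 0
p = 0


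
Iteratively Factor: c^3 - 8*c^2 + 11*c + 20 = (c + 1)*(c^2 - 9*c + 20) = (c - 4)*(c + 1)*(c - 5)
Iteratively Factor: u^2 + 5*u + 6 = (u + 2)*(u + 3)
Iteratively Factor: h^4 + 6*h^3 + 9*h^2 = (h)*(h^3 + 6*h^2 + 9*h) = h*(h + 3)*(h^2 + 3*h) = h*(h + 3)^2*(h)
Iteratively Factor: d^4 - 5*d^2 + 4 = (d + 1)*(d^3 - d^2 - 4*d + 4) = (d - 1)*(d + 1)*(d^2 - 4) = (d - 2)*(d - 1)*(d + 1)*(d + 2)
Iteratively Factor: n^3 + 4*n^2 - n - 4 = (n + 1)*(n^2 + 3*n - 4) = (n - 1)*(n + 1)*(n + 4)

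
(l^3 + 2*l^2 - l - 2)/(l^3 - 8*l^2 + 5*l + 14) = (l^2 + l - 2)/(l^2 - 9*l + 14)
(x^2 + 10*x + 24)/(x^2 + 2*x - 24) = (x + 4)/(x - 4)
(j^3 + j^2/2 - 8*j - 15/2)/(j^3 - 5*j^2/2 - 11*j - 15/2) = (2*j^2 - j - 15)/(2*j^2 - 7*j - 15)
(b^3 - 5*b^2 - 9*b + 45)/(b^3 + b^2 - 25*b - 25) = (b^2 - 9)/(b^2 + 6*b + 5)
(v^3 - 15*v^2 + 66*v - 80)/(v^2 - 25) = (v^2 - 10*v + 16)/(v + 5)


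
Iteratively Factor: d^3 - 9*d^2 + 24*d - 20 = (d - 5)*(d^2 - 4*d + 4) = (d - 5)*(d - 2)*(d - 2)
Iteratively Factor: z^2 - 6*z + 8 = (z - 4)*(z - 2)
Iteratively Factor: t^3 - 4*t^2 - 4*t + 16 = (t - 2)*(t^2 - 2*t - 8) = (t - 4)*(t - 2)*(t + 2)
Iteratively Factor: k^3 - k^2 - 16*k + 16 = (k - 1)*(k^2 - 16) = (k - 4)*(k - 1)*(k + 4)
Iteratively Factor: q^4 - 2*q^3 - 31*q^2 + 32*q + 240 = (q - 5)*(q^3 + 3*q^2 - 16*q - 48) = (q - 5)*(q + 4)*(q^2 - q - 12) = (q - 5)*(q + 3)*(q + 4)*(q - 4)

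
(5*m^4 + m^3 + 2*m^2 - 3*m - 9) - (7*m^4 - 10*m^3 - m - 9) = -2*m^4 + 11*m^3 + 2*m^2 - 2*m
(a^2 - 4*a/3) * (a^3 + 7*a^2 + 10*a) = a^5 + 17*a^4/3 + 2*a^3/3 - 40*a^2/3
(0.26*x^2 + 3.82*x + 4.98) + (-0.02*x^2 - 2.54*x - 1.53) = 0.24*x^2 + 1.28*x + 3.45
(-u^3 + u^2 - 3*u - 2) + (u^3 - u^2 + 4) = 2 - 3*u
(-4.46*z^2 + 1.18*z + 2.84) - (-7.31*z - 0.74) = -4.46*z^2 + 8.49*z + 3.58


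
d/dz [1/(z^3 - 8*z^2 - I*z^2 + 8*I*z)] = (-3*z^2 + 16*z + 2*I*z - 8*I)/(z^2*(z^2 - 8*z - I*z + 8*I)^2)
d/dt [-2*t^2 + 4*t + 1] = 4 - 4*t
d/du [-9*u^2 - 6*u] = -18*u - 6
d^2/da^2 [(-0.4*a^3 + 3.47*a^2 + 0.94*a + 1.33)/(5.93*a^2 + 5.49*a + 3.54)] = (-1.4210854715202e-14*a^5 - 2.27373675443232e-13*a^4 - 167.144866*a^3 - 203.084742*a^2 + 111.322638*a + 74.76567)/(208.527857*a^6 + 579.165903*a^5 + 909.643617*a^4 + 856.952217*a^3 + 543.025026*a^2 + 206.395452*a + 44.361864)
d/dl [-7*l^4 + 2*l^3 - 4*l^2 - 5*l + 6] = -28*l^3 + 6*l^2 - 8*l - 5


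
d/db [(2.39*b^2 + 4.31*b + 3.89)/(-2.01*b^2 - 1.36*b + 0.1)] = (5.4127*b^2 + 16.1158*b + 5.7214)/(4.0401*b^4 + 5.4672*b^3 + 1.4476*b^2 - 0.272*b + 0.01)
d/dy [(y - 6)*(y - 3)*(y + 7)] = 3*y^2 - 4*y - 45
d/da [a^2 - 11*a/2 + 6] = 2*a - 11/2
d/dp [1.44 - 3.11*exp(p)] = -3.11*exp(p)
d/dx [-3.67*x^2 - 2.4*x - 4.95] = -7.34*x - 2.4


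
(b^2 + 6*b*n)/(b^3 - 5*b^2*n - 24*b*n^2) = (b + 6*n)/(b^2 - 5*b*n - 24*n^2)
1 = 1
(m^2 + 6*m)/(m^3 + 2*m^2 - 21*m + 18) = m/(m^2 - 4*m + 3)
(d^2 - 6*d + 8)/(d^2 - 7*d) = (d^2 - 6*d + 8)/(d*(d - 7))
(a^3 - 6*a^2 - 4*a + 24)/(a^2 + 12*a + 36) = (a^3 - 6*a^2 - 4*a + 24)/(a^2 + 12*a + 36)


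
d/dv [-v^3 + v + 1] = 1 - 3*v^2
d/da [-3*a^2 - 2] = -6*a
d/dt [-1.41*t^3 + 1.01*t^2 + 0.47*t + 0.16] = -4.23*t^2 + 2.02*t + 0.47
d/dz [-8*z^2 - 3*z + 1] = -16*z - 3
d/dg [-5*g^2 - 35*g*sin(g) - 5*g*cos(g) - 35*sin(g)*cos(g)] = 5*g*sin(g) - 35*g*cos(g) - 10*g - 35*sin(g) - 5*cos(g) - 35*cos(2*g)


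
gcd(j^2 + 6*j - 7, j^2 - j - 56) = j + 7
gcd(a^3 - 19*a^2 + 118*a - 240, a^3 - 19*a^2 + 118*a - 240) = a^3 - 19*a^2 + 118*a - 240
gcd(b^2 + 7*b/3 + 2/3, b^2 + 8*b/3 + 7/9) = b + 1/3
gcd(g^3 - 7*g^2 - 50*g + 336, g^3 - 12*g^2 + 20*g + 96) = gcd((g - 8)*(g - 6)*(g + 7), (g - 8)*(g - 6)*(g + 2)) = g^2 - 14*g + 48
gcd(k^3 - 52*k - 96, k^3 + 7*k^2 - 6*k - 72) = k + 6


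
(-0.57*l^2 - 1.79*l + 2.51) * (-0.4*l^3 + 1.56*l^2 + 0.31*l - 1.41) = 0.228*l^5 - 0.1732*l^4 - 3.9731*l^3 + 4.1644*l^2 + 3.302*l - 3.5391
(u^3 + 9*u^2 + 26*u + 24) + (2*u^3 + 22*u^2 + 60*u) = 3*u^3 + 31*u^2 + 86*u + 24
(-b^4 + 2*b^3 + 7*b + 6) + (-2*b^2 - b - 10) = -b^4 + 2*b^3 - 2*b^2 + 6*b - 4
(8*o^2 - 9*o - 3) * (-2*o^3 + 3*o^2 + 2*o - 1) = -16*o^5 + 42*o^4 - 5*o^3 - 35*o^2 + 3*o + 3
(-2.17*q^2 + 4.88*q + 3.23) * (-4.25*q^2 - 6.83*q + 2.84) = 9.2225*q^4 - 5.9189*q^3 - 53.2207*q^2 - 8.2017*q + 9.1732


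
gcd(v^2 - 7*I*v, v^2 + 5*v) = v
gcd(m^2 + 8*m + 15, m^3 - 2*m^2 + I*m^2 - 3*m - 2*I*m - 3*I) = 1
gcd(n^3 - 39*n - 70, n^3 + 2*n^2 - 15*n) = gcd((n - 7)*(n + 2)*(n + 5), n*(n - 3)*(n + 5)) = n + 5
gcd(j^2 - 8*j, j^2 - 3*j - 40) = j - 8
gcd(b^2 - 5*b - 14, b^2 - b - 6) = b + 2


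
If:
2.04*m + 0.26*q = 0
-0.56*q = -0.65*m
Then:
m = 0.00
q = 0.00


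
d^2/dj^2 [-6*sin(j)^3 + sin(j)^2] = 9*sin(j)/2 - 27*sin(3*j)/2 + 2*cos(2*j)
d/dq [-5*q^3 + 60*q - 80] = 60 - 15*q^2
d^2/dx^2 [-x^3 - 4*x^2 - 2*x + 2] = -6*x - 8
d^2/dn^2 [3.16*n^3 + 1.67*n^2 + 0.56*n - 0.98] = 18.96*n + 3.34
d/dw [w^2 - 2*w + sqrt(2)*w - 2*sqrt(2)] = 2*w - 2 + sqrt(2)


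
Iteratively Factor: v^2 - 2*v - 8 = (v + 2)*(v - 4)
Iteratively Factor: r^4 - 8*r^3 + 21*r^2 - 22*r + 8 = (r - 1)*(r^3 - 7*r^2 + 14*r - 8) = (r - 4)*(r - 1)*(r^2 - 3*r + 2) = (r - 4)*(r - 2)*(r - 1)*(r - 1)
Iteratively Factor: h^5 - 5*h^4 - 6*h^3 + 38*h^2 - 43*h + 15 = (h - 1)*(h^4 - 4*h^3 - 10*h^2 + 28*h - 15) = (h - 5)*(h - 1)*(h^3 + h^2 - 5*h + 3) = (h - 5)*(h - 1)*(h + 3)*(h^2 - 2*h + 1) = (h - 5)*(h - 1)^2*(h + 3)*(h - 1)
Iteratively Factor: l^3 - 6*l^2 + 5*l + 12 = (l - 4)*(l^2 - 2*l - 3) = (l - 4)*(l + 1)*(l - 3)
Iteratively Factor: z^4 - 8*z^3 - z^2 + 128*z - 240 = (z - 5)*(z^3 - 3*z^2 - 16*z + 48) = (z - 5)*(z - 3)*(z^2 - 16) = (z - 5)*(z - 4)*(z - 3)*(z + 4)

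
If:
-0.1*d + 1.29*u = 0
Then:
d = 12.9*u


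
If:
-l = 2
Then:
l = -2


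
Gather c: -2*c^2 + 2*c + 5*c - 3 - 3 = -2*c^2 + 7*c - 6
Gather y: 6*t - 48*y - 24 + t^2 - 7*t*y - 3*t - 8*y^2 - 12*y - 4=t^2 + 3*t - 8*y^2 + y*(-7*t - 60) - 28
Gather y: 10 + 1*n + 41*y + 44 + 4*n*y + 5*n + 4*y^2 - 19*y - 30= 6*n + 4*y^2 + y*(4*n + 22) + 24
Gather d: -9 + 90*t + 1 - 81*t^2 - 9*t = -81*t^2 + 81*t - 8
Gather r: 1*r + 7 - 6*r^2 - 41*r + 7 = -6*r^2 - 40*r + 14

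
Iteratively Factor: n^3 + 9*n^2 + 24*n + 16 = (n + 4)*(n^2 + 5*n + 4) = (n + 1)*(n + 4)*(n + 4)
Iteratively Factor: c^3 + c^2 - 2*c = (c)*(c^2 + c - 2) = c*(c + 2)*(c - 1)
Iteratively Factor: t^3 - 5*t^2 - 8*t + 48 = (t - 4)*(t^2 - t - 12) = (t - 4)*(t + 3)*(t - 4)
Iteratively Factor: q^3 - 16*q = (q)*(q^2 - 16) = q*(q - 4)*(q + 4)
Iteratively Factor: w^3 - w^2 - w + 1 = (w - 1)*(w^2 - 1) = (w - 1)*(w + 1)*(w - 1)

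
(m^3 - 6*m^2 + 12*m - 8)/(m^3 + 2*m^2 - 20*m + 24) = (m - 2)/(m + 6)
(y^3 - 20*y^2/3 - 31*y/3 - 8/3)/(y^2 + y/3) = y - 7 - 8/y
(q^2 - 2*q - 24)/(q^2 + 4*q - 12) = (q^2 - 2*q - 24)/(q^2 + 4*q - 12)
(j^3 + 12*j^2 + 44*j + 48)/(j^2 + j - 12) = (j^2 + 8*j + 12)/(j - 3)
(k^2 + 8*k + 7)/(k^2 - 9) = (k^2 + 8*k + 7)/(k^2 - 9)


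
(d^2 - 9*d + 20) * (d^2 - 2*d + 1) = d^4 - 11*d^3 + 39*d^2 - 49*d + 20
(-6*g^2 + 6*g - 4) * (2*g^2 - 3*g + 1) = -12*g^4 + 30*g^3 - 32*g^2 + 18*g - 4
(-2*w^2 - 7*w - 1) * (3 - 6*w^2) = 12*w^4 + 42*w^3 - 21*w - 3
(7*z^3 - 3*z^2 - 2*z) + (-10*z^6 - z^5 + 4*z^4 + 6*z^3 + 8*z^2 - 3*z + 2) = -10*z^6 - z^5 + 4*z^4 + 13*z^3 + 5*z^2 - 5*z + 2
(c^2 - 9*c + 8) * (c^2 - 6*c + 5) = c^4 - 15*c^3 + 67*c^2 - 93*c + 40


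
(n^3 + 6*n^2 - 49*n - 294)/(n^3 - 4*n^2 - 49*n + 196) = (n + 6)/(n - 4)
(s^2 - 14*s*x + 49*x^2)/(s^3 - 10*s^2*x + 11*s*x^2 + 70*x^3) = (-s + 7*x)/(-s^2 + 3*s*x + 10*x^2)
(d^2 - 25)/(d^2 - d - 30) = (d - 5)/(d - 6)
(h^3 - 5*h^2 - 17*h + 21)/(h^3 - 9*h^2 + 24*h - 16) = (h^2 - 4*h - 21)/(h^2 - 8*h + 16)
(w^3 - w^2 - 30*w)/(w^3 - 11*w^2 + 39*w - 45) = w*(w^2 - w - 30)/(w^3 - 11*w^2 + 39*w - 45)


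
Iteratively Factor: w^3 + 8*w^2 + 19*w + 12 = (w + 1)*(w^2 + 7*w + 12) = (w + 1)*(w + 4)*(w + 3)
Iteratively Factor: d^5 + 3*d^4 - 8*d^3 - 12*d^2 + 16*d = (d - 2)*(d^4 + 5*d^3 + 2*d^2 - 8*d) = (d - 2)*(d + 2)*(d^3 + 3*d^2 - 4*d) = d*(d - 2)*(d + 2)*(d^2 + 3*d - 4) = d*(d - 2)*(d - 1)*(d + 2)*(d + 4)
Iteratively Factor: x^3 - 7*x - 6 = (x + 1)*(x^2 - x - 6) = (x - 3)*(x + 1)*(x + 2)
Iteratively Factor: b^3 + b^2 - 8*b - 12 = (b - 3)*(b^2 + 4*b + 4) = (b - 3)*(b + 2)*(b + 2)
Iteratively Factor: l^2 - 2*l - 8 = (l + 2)*(l - 4)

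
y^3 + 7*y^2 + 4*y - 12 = (y - 1)*(y + 2)*(y + 6)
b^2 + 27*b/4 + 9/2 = (b + 3/4)*(b + 6)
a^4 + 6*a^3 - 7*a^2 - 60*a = a*(a - 3)*(a + 4)*(a + 5)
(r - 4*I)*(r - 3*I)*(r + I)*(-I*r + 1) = -I*r^4 - 5*r^3 - I*r^2 - 17*r - 12*I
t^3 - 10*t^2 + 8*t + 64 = (t - 8)*(t - 4)*(t + 2)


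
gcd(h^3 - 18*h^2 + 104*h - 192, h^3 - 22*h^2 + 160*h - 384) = h^2 - 14*h + 48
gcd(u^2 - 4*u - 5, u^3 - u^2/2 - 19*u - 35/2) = u^2 - 4*u - 5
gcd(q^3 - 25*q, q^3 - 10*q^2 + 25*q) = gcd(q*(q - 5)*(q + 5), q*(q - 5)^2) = q^2 - 5*q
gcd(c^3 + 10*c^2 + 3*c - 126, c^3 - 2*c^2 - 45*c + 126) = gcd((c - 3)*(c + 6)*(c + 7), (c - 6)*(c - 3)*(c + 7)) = c^2 + 4*c - 21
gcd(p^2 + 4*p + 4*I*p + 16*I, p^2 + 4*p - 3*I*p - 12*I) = p + 4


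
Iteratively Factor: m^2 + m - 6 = (m + 3)*(m - 2)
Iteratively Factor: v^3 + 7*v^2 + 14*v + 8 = (v + 2)*(v^2 + 5*v + 4) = (v + 2)*(v + 4)*(v + 1)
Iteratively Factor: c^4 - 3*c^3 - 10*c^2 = (c - 5)*(c^3 + 2*c^2) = c*(c - 5)*(c^2 + 2*c) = c^2*(c - 5)*(c + 2)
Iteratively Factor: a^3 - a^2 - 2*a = (a - 2)*(a^2 + a) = a*(a - 2)*(a + 1)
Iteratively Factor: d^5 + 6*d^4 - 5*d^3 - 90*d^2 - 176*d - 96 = (d + 1)*(d^4 + 5*d^3 - 10*d^2 - 80*d - 96) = (d + 1)*(d + 2)*(d^3 + 3*d^2 - 16*d - 48) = (d - 4)*(d + 1)*(d + 2)*(d^2 + 7*d + 12) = (d - 4)*(d + 1)*(d + 2)*(d + 4)*(d + 3)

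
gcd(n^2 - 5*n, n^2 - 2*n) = n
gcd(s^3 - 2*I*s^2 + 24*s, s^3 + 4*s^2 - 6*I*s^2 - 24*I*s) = s^2 - 6*I*s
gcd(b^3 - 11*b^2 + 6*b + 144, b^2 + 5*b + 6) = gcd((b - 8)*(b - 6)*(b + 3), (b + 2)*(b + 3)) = b + 3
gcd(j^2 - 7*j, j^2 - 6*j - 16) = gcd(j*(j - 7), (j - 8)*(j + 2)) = 1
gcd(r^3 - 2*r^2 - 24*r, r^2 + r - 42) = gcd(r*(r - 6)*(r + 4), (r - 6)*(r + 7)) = r - 6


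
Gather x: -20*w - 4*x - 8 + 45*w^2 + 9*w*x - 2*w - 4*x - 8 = 45*w^2 - 22*w + x*(9*w - 8) - 16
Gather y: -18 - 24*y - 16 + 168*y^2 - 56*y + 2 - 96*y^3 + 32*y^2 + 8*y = -96*y^3 + 200*y^2 - 72*y - 32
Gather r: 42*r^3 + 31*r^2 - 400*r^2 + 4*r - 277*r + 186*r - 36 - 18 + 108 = 42*r^3 - 369*r^2 - 87*r + 54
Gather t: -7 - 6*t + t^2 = t^2 - 6*t - 7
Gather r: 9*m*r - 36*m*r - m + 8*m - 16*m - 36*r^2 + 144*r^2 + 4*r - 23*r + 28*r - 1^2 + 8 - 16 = -9*m + 108*r^2 + r*(9 - 27*m) - 9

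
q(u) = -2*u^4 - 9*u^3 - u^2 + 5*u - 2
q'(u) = -8*u^3 - 27*u^2 - 2*u + 5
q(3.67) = -804.82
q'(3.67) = -761.45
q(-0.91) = -1.97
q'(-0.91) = -9.51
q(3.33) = -574.70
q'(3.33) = -596.47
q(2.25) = -149.59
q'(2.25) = -227.31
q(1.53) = -39.88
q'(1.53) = -89.92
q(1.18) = -16.16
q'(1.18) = -48.10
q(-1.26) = 3.07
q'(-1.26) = -19.34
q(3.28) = -545.43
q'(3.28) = -574.34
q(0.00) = -2.00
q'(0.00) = 5.00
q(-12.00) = -26126.00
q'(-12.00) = 9965.00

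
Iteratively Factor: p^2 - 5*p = (p - 5)*(p)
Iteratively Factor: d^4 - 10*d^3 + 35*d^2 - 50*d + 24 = (d - 1)*(d^3 - 9*d^2 + 26*d - 24) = (d - 2)*(d - 1)*(d^2 - 7*d + 12) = (d - 4)*(d - 2)*(d - 1)*(d - 3)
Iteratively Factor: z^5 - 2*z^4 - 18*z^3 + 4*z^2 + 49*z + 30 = (z - 2)*(z^4 - 18*z^2 - 32*z - 15) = (z - 2)*(z + 1)*(z^3 - z^2 - 17*z - 15) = (z - 2)*(z + 1)^2*(z^2 - 2*z - 15) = (z - 5)*(z - 2)*(z + 1)^2*(z + 3)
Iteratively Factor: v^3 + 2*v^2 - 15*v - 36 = (v + 3)*(v^2 - v - 12) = (v + 3)^2*(v - 4)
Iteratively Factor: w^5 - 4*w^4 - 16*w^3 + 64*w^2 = (w + 4)*(w^4 - 8*w^3 + 16*w^2) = (w - 4)*(w + 4)*(w^3 - 4*w^2) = w*(w - 4)*(w + 4)*(w^2 - 4*w) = w^2*(w - 4)*(w + 4)*(w - 4)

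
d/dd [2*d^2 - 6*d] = 4*d - 6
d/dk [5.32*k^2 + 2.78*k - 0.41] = 10.64*k + 2.78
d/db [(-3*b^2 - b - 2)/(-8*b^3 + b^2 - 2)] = (-2*b*(12*b - 1)*(3*b^2 + b + 2) + (6*b + 1)*(8*b^3 - b^2 + 2))/(8*b^3 - b^2 + 2)^2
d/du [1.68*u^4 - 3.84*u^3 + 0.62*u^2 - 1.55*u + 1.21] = 6.72*u^3 - 11.52*u^2 + 1.24*u - 1.55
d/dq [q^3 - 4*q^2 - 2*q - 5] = 3*q^2 - 8*q - 2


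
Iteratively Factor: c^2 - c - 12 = (c - 4)*(c + 3)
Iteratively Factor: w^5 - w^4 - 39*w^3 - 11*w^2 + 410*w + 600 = (w + 2)*(w^4 - 3*w^3 - 33*w^2 + 55*w + 300) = (w - 5)*(w + 2)*(w^3 + 2*w^2 - 23*w - 60) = (w - 5)*(w + 2)*(w + 4)*(w^2 - 2*w - 15) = (w - 5)^2*(w + 2)*(w + 4)*(w + 3)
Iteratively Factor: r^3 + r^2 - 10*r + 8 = (r + 4)*(r^2 - 3*r + 2) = (r - 1)*(r + 4)*(r - 2)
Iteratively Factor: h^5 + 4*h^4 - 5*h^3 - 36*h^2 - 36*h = (h + 2)*(h^4 + 2*h^3 - 9*h^2 - 18*h) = (h + 2)*(h + 3)*(h^3 - h^2 - 6*h) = h*(h + 2)*(h + 3)*(h^2 - h - 6) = h*(h + 2)^2*(h + 3)*(h - 3)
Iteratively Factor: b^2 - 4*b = (b)*(b - 4)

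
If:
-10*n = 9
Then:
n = -9/10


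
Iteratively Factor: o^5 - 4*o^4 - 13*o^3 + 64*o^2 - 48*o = (o + 4)*(o^4 - 8*o^3 + 19*o^2 - 12*o) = (o - 3)*(o + 4)*(o^3 - 5*o^2 + 4*o) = o*(o - 3)*(o + 4)*(o^2 - 5*o + 4) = o*(o - 4)*(o - 3)*(o + 4)*(o - 1)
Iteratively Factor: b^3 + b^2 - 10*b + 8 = (b - 1)*(b^2 + 2*b - 8) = (b - 2)*(b - 1)*(b + 4)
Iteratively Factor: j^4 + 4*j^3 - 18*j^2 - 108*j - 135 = (j - 5)*(j^3 + 9*j^2 + 27*j + 27) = (j - 5)*(j + 3)*(j^2 + 6*j + 9) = (j - 5)*(j + 3)^2*(j + 3)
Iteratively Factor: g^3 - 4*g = (g)*(g^2 - 4) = g*(g - 2)*(g + 2)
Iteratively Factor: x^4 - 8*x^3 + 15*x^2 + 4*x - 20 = (x - 5)*(x^3 - 3*x^2 + 4) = (x - 5)*(x + 1)*(x^2 - 4*x + 4) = (x - 5)*(x - 2)*(x + 1)*(x - 2)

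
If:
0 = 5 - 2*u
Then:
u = 5/2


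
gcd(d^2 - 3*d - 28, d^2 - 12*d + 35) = d - 7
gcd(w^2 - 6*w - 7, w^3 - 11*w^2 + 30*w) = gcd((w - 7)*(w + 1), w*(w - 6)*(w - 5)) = 1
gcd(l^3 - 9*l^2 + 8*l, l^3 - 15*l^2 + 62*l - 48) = l^2 - 9*l + 8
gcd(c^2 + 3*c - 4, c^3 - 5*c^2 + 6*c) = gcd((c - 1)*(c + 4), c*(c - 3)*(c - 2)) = 1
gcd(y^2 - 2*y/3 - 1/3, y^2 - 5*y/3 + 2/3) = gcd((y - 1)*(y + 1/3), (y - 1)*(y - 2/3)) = y - 1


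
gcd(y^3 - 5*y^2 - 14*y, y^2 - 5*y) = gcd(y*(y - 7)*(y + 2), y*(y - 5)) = y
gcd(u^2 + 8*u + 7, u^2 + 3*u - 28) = u + 7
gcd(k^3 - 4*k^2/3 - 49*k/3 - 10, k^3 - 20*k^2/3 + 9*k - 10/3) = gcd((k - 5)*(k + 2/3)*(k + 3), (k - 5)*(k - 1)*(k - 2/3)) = k - 5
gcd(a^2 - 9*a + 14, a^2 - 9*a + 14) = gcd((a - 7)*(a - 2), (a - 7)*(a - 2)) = a^2 - 9*a + 14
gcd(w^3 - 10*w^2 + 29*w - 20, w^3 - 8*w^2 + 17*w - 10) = w^2 - 6*w + 5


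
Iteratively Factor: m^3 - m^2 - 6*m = (m + 2)*(m^2 - 3*m) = (m - 3)*(m + 2)*(m)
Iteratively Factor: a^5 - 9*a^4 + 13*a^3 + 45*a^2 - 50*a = (a - 5)*(a^4 - 4*a^3 - 7*a^2 + 10*a) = (a - 5)*(a - 1)*(a^3 - 3*a^2 - 10*a) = (a - 5)*(a - 1)*(a + 2)*(a^2 - 5*a) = (a - 5)^2*(a - 1)*(a + 2)*(a)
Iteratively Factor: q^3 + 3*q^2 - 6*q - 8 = (q + 4)*(q^2 - q - 2) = (q - 2)*(q + 4)*(q + 1)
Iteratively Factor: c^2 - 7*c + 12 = (c - 4)*(c - 3)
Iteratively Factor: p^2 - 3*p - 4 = (p + 1)*(p - 4)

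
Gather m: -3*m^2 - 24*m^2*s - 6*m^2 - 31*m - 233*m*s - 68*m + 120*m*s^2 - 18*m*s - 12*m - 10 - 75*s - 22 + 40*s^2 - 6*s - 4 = m^2*(-24*s - 9) + m*(120*s^2 - 251*s - 111) + 40*s^2 - 81*s - 36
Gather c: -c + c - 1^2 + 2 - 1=0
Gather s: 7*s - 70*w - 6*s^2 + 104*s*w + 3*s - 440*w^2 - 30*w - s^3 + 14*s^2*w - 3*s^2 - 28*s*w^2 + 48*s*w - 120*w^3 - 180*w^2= -s^3 + s^2*(14*w - 9) + s*(-28*w^2 + 152*w + 10) - 120*w^3 - 620*w^2 - 100*w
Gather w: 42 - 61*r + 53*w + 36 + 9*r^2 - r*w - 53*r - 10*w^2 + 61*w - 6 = 9*r^2 - 114*r - 10*w^2 + w*(114 - r) + 72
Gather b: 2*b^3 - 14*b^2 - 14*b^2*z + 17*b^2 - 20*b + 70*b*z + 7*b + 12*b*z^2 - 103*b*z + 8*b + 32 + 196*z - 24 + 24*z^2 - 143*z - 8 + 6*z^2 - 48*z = 2*b^3 + b^2*(3 - 14*z) + b*(12*z^2 - 33*z - 5) + 30*z^2 + 5*z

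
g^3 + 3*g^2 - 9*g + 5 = (g - 1)^2*(g + 5)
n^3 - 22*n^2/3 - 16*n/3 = n*(n - 8)*(n + 2/3)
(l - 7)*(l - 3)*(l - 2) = l^3 - 12*l^2 + 41*l - 42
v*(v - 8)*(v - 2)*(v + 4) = v^4 - 6*v^3 - 24*v^2 + 64*v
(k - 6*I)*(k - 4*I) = k^2 - 10*I*k - 24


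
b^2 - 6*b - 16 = (b - 8)*(b + 2)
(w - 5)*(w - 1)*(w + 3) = w^3 - 3*w^2 - 13*w + 15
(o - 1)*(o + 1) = o^2 - 1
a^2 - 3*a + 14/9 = (a - 7/3)*(a - 2/3)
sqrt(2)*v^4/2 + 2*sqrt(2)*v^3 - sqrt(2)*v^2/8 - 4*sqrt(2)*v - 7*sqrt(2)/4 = (v + 1/2)*(v + 7/2)*(v - sqrt(2))*(sqrt(2)*v/2 + 1)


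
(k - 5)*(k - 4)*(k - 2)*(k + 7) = k^4 - 4*k^3 - 39*k^2 + 226*k - 280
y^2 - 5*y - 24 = (y - 8)*(y + 3)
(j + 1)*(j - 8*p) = j^2 - 8*j*p + j - 8*p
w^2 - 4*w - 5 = (w - 5)*(w + 1)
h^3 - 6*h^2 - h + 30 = (h - 5)*(h - 3)*(h + 2)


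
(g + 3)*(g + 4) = g^2 + 7*g + 12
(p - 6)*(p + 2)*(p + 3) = p^3 - p^2 - 24*p - 36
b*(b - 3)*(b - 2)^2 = b^4 - 7*b^3 + 16*b^2 - 12*b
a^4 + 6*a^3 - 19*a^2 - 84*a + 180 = (a - 3)*(a - 2)*(a + 5)*(a + 6)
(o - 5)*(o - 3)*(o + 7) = o^3 - o^2 - 41*o + 105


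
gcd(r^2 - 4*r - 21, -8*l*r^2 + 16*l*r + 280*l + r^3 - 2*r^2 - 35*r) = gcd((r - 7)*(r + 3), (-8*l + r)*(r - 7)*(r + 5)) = r - 7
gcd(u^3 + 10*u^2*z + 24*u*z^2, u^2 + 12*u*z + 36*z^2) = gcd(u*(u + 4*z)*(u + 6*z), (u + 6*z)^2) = u + 6*z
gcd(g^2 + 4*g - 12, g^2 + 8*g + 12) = g + 6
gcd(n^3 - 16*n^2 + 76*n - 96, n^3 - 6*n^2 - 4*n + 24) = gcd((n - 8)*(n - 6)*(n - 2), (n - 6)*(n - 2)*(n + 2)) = n^2 - 8*n + 12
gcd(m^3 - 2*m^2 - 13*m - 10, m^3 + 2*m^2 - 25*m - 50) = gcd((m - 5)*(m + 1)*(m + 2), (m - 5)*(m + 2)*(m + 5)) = m^2 - 3*m - 10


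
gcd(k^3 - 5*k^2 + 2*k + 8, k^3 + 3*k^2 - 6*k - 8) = k^2 - k - 2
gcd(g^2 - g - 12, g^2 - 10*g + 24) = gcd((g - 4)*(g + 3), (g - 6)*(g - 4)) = g - 4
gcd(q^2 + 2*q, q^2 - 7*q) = q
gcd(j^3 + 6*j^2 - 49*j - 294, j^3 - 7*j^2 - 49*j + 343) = j^2 - 49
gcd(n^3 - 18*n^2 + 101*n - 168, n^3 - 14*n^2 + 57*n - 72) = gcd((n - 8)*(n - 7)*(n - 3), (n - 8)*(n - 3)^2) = n^2 - 11*n + 24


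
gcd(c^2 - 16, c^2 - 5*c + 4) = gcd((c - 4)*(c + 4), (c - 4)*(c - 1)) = c - 4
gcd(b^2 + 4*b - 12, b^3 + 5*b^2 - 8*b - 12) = b^2 + 4*b - 12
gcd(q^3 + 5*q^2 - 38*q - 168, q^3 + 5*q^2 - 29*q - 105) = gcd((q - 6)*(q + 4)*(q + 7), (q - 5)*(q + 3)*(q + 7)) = q + 7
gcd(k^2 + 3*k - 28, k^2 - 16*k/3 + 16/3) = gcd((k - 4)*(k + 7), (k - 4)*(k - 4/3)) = k - 4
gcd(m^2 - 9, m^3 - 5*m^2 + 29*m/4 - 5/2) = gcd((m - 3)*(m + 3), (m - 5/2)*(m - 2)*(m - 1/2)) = 1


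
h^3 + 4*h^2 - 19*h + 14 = (h - 2)*(h - 1)*(h + 7)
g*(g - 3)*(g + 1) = g^3 - 2*g^2 - 3*g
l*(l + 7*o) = l^2 + 7*l*o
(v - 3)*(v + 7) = v^2 + 4*v - 21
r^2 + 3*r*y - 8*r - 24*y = (r - 8)*(r + 3*y)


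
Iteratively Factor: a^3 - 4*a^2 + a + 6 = (a - 2)*(a^2 - 2*a - 3) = (a - 2)*(a + 1)*(a - 3)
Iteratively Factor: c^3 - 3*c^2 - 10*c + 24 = (c - 4)*(c^2 + c - 6) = (c - 4)*(c - 2)*(c + 3)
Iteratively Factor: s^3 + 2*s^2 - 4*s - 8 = (s - 2)*(s^2 + 4*s + 4) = (s - 2)*(s + 2)*(s + 2)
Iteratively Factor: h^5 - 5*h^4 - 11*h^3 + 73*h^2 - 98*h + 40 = (h - 1)*(h^4 - 4*h^3 - 15*h^2 + 58*h - 40) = (h - 1)^2*(h^3 - 3*h^2 - 18*h + 40) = (h - 2)*(h - 1)^2*(h^2 - h - 20) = (h - 5)*(h - 2)*(h - 1)^2*(h + 4)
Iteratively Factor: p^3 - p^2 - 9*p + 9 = (p - 3)*(p^2 + 2*p - 3) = (p - 3)*(p + 3)*(p - 1)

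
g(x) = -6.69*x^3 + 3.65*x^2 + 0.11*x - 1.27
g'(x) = -20.07*x^2 + 7.3*x + 0.11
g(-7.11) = 2587.02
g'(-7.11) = -1066.37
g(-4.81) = 827.14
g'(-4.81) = -499.34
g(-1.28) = 18.60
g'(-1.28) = -42.12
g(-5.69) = 1348.71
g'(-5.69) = -691.22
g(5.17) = -827.62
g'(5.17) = -498.60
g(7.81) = -2964.75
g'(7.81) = -1167.07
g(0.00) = -1.27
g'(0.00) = 0.11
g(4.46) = -521.69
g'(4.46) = -366.56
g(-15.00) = 23397.08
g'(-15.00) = -4625.14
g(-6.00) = 1574.51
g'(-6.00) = -766.21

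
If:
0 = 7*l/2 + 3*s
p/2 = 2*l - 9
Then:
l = -6*s/7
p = -24*s/7 - 18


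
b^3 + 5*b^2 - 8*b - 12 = (b - 2)*(b + 1)*(b + 6)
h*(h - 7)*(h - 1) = h^3 - 8*h^2 + 7*h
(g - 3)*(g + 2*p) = g^2 + 2*g*p - 3*g - 6*p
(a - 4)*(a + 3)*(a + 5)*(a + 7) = a^4 + 11*a^3 + 11*a^2 - 179*a - 420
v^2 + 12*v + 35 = (v + 5)*(v + 7)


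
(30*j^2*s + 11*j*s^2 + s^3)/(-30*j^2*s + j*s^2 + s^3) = (5*j + s)/(-5*j + s)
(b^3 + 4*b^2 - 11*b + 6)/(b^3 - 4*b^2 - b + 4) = (b^2 + 5*b - 6)/(b^2 - 3*b - 4)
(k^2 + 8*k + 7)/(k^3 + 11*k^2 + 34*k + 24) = (k + 7)/(k^2 + 10*k + 24)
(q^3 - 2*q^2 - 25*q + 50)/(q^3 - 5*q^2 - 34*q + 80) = (q - 5)/(q - 8)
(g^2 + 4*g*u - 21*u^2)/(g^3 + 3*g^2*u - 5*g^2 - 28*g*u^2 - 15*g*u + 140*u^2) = (-g + 3*u)/(-g^2 + 4*g*u + 5*g - 20*u)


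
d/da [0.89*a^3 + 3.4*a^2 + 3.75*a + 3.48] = 2.67*a^2 + 6.8*a + 3.75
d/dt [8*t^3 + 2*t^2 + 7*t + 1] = 24*t^2 + 4*t + 7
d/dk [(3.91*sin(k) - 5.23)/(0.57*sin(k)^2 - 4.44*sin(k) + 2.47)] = (-2.2287*sin(k)^2 + 5.9622*sin(k) - 13.5635)*cos(k)/(0.3249*sin(k)^4 - 5.0616*sin(k)^3 + 22.5294*sin(k)^2 - 21.9336*sin(k) + 6.1009)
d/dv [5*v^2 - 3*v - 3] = 10*v - 3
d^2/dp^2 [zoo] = 0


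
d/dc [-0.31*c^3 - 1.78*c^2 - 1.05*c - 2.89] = -0.93*c^2 - 3.56*c - 1.05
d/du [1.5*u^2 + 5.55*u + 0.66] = 3.0*u + 5.55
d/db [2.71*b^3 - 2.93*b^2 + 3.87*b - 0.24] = 8.13*b^2 - 5.86*b + 3.87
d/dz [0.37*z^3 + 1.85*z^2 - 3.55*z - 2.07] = 1.11*z^2 + 3.7*z - 3.55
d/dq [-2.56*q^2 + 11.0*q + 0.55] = 11.0 - 5.12*q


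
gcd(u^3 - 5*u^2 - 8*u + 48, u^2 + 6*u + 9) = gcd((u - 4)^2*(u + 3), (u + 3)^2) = u + 3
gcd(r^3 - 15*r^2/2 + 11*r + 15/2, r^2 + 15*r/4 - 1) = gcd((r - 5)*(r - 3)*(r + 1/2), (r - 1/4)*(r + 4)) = 1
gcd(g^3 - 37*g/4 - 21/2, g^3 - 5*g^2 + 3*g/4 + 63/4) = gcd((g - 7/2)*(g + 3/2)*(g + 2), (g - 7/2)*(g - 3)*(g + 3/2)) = g^2 - 2*g - 21/4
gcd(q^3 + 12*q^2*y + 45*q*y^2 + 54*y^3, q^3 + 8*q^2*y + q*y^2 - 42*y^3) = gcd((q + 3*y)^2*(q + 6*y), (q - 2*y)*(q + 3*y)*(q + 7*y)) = q + 3*y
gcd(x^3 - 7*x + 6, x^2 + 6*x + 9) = x + 3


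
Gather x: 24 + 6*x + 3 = 6*x + 27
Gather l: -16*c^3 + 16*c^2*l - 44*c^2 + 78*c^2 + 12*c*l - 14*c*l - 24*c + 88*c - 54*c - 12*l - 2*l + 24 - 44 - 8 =-16*c^3 + 34*c^2 + 10*c + l*(16*c^2 - 2*c - 14) - 28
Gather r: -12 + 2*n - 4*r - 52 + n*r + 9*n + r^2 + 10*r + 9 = 11*n + r^2 + r*(n + 6) - 55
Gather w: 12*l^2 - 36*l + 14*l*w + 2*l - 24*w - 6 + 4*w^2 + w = 12*l^2 - 34*l + 4*w^2 + w*(14*l - 23) - 6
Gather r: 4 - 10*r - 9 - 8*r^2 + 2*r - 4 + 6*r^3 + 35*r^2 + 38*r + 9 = 6*r^3 + 27*r^2 + 30*r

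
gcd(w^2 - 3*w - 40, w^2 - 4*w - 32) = w - 8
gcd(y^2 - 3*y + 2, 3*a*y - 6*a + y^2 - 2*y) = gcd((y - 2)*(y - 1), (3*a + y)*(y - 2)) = y - 2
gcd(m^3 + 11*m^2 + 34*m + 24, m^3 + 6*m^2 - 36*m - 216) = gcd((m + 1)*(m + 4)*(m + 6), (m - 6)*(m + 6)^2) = m + 6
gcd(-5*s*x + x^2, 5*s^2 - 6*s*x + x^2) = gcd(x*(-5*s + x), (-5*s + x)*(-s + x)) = -5*s + x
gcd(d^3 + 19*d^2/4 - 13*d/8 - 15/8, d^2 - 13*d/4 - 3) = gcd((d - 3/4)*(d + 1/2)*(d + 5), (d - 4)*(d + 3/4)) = 1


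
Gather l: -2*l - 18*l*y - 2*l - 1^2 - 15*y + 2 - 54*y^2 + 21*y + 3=l*(-18*y - 4) - 54*y^2 + 6*y + 4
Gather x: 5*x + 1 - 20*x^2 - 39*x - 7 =-20*x^2 - 34*x - 6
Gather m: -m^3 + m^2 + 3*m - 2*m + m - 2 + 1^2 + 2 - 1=-m^3 + m^2 + 2*m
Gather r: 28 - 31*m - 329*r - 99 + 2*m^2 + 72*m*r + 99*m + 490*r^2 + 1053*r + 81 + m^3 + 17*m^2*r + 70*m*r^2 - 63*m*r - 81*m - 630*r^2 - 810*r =m^3 + 2*m^2 - 13*m + r^2*(70*m - 140) + r*(17*m^2 + 9*m - 86) + 10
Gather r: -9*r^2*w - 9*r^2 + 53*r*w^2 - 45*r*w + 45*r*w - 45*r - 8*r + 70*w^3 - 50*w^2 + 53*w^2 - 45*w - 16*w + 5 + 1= r^2*(-9*w - 9) + r*(53*w^2 - 53) + 70*w^3 + 3*w^2 - 61*w + 6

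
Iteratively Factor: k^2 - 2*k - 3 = (k - 3)*(k + 1)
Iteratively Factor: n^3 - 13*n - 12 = (n + 3)*(n^2 - 3*n - 4) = (n - 4)*(n + 3)*(n + 1)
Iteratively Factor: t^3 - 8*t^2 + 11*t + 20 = (t + 1)*(t^2 - 9*t + 20) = (t - 4)*(t + 1)*(t - 5)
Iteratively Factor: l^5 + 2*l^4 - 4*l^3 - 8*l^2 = (l - 2)*(l^4 + 4*l^3 + 4*l^2) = l*(l - 2)*(l^3 + 4*l^2 + 4*l) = l*(l - 2)*(l + 2)*(l^2 + 2*l) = l^2*(l - 2)*(l + 2)*(l + 2)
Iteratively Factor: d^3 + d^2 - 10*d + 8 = (d + 4)*(d^2 - 3*d + 2) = (d - 2)*(d + 4)*(d - 1)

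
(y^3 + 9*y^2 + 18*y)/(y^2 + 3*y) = y + 6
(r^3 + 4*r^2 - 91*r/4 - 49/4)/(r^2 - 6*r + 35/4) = (2*r^2 + 15*r + 7)/(2*r - 5)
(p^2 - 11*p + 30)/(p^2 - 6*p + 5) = (p - 6)/(p - 1)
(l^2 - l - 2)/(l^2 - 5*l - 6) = (l - 2)/(l - 6)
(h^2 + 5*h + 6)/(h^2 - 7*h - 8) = (h^2 + 5*h + 6)/(h^2 - 7*h - 8)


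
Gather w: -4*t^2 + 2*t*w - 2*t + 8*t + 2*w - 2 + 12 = -4*t^2 + 6*t + w*(2*t + 2) + 10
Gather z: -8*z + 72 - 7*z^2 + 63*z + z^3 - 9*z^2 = z^3 - 16*z^2 + 55*z + 72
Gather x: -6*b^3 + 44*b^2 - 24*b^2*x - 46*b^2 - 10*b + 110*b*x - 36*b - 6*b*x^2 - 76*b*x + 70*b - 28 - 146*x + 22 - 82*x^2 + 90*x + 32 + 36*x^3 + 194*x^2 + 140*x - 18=-6*b^3 - 2*b^2 + 24*b + 36*x^3 + x^2*(112 - 6*b) + x*(-24*b^2 + 34*b + 84) + 8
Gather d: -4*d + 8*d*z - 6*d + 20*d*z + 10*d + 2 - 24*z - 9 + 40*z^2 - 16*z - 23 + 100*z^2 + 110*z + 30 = 28*d*z + 140*z^2 + 70*z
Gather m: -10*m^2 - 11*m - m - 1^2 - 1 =-10*m^2 - 12*m - 2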